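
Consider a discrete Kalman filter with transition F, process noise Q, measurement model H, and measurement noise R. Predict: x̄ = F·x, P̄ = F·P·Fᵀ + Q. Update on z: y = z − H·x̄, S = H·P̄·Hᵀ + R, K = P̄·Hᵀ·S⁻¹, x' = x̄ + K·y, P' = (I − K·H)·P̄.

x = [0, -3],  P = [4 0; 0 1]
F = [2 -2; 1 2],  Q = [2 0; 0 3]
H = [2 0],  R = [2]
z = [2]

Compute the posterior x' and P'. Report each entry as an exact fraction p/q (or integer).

x' = [10/9, -62/9]
P' = [22/45 4/45; 4/45 463/45]

x̄ = F·x = [6, -6]
P̄ = F·P·Fᵀ + Q = [22 4; 4 11]
y = z − H·x̄ = [-10]
S = H·P̄·Hᵀ + R = [90]
K = P̄·Hᵀ·S⁻¹ = [22/45; 4/45]
x' = x̄ + K·y = [10/9, -62/9]
P' = (I − K·H)·P̄ = [22/45 4/45; 4/45 463/45]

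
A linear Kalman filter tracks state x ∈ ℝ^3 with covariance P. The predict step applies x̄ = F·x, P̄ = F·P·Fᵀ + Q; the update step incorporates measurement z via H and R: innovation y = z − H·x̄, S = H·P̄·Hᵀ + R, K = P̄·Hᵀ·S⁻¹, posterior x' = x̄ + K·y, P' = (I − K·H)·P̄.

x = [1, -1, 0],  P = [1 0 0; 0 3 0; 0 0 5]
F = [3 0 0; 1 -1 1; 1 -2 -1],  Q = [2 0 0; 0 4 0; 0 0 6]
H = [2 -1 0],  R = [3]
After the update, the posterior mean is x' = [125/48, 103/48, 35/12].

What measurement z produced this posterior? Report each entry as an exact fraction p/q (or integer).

z = [3]

x̄ = F·x = [3, 2, 3]
P̄ = F·P·Fᵀ + Q = [11 3 3; 3 13 2; 3 2 24]
S = H·P̄·Hᵀ + R = [48]
K = P̄·Hᵀ·S⁻¹ = [19/48; -7/48; 1/12]
x' − x̄ = [-19/48, 7/48, -1/12] = K·y
y = (KᵀK)⁻¹·Kᵀ·(x' − x̄) = [-1]
z = y + H·x̄ = [-1] + [4] = [3]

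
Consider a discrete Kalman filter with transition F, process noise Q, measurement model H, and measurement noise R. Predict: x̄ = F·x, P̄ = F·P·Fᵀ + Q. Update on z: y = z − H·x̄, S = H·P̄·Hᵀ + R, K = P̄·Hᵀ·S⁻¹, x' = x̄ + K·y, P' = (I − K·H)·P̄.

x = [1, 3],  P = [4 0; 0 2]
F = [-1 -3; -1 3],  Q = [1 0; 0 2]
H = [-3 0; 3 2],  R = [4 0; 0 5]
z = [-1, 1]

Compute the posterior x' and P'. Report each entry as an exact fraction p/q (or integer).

x' = [1477/14411, 6610/14411]
P' = [6156/14411 -8824/14411; -8824/14411 29316/14411]

x̄ = F·x = [-10, 8]
P̄ = F·P·Fᵀ + Q = [23 -14; -14 24]
y = z − H·x̄ = [-31, 15]
S = H·P̄·Hᵀ + R = [211 -123; -123 140]
K = P̄·Hᵀ·S⁻¹ = [-4617/14411 164/14411; 6618/14411 6432/14411]
x' = x̄ + K·y = [1477/14411, 6610/14411]
P' = (I − K·H)·P̄ = [6156/14411 -8824/14411; -8824/14411 29316/14411]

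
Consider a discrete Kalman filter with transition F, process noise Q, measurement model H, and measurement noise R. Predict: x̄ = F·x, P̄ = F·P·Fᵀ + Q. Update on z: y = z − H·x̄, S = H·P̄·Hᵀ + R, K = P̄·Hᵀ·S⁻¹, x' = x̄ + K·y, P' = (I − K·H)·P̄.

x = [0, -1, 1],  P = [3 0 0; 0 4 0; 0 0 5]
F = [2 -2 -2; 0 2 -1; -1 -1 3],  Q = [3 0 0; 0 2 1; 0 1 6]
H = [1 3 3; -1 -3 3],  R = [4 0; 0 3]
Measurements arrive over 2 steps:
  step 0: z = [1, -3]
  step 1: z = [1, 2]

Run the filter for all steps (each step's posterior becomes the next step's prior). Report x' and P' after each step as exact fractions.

step 0: x' = [35499/25204, 4143/25204, -2148/6301], P' = [1787979/50408 -602013/50408 -1012/6301; -602013/50408 212203/50408 490/6301; -1012/6301 490/6301 3622/18903]
step 1: x' = [-4360041146/572360209, 2783014495/1144720418, 569280771/1144720418], P' = [38853489504/572360209 -12759379611/572360209 -216349377/572360209; -12759379611/572360209 8588999983/1144720418 171515555/1144720418; -216349377/572360209 171515555/1144720418 219277795/1144720418]

step 0: x̄ = F·x = [0, -3, 4]
step 0: P̄ = F·P·Fᵀ + Q = [51 -6 -28; -6 23 -22; -28 -22 58]
step 0: y = z − H·x̄ = [-2, -24]
step 0: S = H·P̄·Hᵀ + R = [184 300; 300 1311]
step 0: K = P̄·Hᵀ·S⁻¹ = [-10587/50408 -519/12602; 11589/50408 -1903/12602; 1020/6301 3164/18903]
step 0: x' = x̄ + K·y = [35499/25204, 4143/25204, -2148/6301]
step 0: P' = (I − K·H)·P̄ = [1787979/50408 -602013/50408 -1012/6301; -602013/50408 212203/50408 490/6301; -1012/6301 490/6301 3622/18903]
step 1: x̄ = F·x = [19974/6301, 8439/12602, -32709/12602]
step 1: P̄ = F·P·Fᵀ + Q = [4913557/18903 -1210948/18903 -411244/6301; -1210948/18903 707705/37806 205099/12602; -411244/6301 205099/12602 302647/12602]
step 1: y = z − H·x̄ = [22732/6301, 94298/6301]
step 1: S = H·P̄·Hᵀ + R = [3129169/18903 3253193/18903; 3253193/18903 6839704/18903]
step 1: K = P̄·Hᵀ·S⁻¹ = [-18424365/572360209 -408132934/572360209; 95348424/572360209 44384323/572360209; 92460162/572360209 95997579/572360209]
step 1: x' = x̄ + K·y = [-4360041146/572360209, 2783014495/1144720418, 569280771/1144720418]
step 1: P' = (I − K·H)·P̄ = [38853489504/572360209 -12759379611/572360209 -216349377/572360209; -12759379611/572360209 8588999983/1144720418 171515555/1144720418; -216349377/572360209 171515555/1144720418 219277795/1144720418]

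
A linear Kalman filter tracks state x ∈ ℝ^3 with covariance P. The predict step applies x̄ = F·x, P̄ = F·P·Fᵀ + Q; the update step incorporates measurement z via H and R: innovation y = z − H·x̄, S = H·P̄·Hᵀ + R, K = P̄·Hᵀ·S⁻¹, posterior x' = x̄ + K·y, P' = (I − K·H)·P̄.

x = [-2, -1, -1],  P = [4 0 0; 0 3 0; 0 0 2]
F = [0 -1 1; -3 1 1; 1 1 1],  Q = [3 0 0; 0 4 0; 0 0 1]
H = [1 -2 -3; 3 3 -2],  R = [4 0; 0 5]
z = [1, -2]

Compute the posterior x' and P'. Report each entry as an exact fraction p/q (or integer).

x' = [-177283/106031, 33002/106031, -122858/106031]
P' = [554890/106031 -297951/106031 368996/106031; -297951/106031 197947/106031 -201951/106031; 368996/106031 -201951/106031 279270/106031]

x̄ = F·x = [0, 4, -4]
P̄ = F·P·Fᵀ + Q = [8 -1 -1; -1 45 -7; -1 -7 10]
y = z − H·x̄ = [-3, -22]
S = H·P̄·Hᵀ + R = [208 -137; -137 600]
K = P̄·Hᵀ·S⁻¹ = [10951/106031 6565/106031; -21998/106031 20778/106031; -16228/106031 -11481/106031]
x' = x̄ + K·y = [-177283/106031, 33002/106031, -122858/106031]
P' = (I − K·H)·P̄ = [554890/106031 -297951/106031 368996/106031; -297951/106031 197947/106031 -201951/106031; 368996/106031 -201951/106031 279270/106031]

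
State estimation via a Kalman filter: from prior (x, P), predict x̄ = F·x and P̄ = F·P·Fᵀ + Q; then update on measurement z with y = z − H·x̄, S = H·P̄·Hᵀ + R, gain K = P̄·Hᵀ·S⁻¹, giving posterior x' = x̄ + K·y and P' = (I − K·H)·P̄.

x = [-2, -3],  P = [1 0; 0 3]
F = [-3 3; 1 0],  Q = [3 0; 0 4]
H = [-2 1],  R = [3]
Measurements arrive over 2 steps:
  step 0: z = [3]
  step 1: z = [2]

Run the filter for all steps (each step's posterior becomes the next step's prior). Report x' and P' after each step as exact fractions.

step 0: x̄ = F·x = [-3, -2]
step 0: P̄ = F·P·Fᵀ + Q = [39 -3; -3 5]
step 0: y = z − H·x̄ = [-1]
step 0: S = H·P̄·Hᵀ + R = [176]
step 0: K = P̄·Hᵀ·S⁻¹ = [-81/176; 1/16]
step 0: x' = x̄ + K·y = [-447/176, -33/16]
step 0: P' = (I − K·H)·P̄ = [303/176 33/16; 33/16 69/16]
step 1: x̄ = F·x = [63/44, -447/176]
step 1: P̄ = F·P·Fᵀ + Q = [222/11 45/44; 45/44 1007/176]
step 1: y = z − H·x̄ = [1303/176]
step 1: S = H·P̄·Hᵀ + R = [15023/176]
step 1: K = P̄·Hᵀ·S⁻¹ = [-6924/15023; 647/15023]
step 1: x' = x̄ + K·y = [-29751/15023, -33365/15023]
step 1: P' = (I − K·H)·P̄ = [30795/15023 40818/15023; 40818/15023 83577/15023]

step 0: x' = [-447/176, -33/16], P' = [303/176 33/16; 33/16 69/16]
step 1: x' = [-29751/15023, -33365/15023], P' = [30795/15023 40818/15023; 40818/15023 83577/15023]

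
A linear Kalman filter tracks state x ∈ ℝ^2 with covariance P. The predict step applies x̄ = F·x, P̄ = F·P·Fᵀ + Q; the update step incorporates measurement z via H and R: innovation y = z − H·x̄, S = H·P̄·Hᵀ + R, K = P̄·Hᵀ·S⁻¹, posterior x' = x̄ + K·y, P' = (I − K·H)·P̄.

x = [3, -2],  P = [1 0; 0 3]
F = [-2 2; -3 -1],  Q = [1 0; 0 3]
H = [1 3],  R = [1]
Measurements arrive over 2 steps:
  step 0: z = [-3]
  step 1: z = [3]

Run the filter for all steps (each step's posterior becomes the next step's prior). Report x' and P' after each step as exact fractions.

step 0: x' = [-62/9, 21/17], P' = [136/9 -5; -5 30/17]
step 1: x' = [-357316/267629, 390383/267629], P' = [760100/267629 -231441/267629; -231441/267629 99558/267629]

step 0: x̄ = F·x = [-10, -7]
step 0: P̄ = F·P·Fᵀ + Q = [17 0; 0 15]
step 0: y = z − H·x̄ = [28]
step 0: S = H·P̄·Hᵀ + R = [153]
step 0: K = P̄·Hᵀ·S⁻¹ = [1/9; 5/17]
step 0: x' = x̄ + K·y = [-62/9, 21/17]
step 0: P' = (I − K·H)·P̄ = [136/9 -5; -5 30/17]
step 1: x̄ = F·x = [2486/153, 991/51]
step 1: P̄ = F·P·Fᵀ + Q = [16601/153 5464/51; 5464/51 1883/17]
step 1: y = z − H·x̄ = [-10946/153]
step 1: S = H·P̄·Hᵀ + R = [267629/153]
step 1: K = P̄·Hᵀ·S⁻¹ = [65777/267629; 67233/267629]
step 1: x' = x̄ + K·y = [-357316/267629, 390383/267629]
step 1: P' = (I − K·H)·P̄ = [760100/267629 -231441/267629; -231441/267629 99558/267629]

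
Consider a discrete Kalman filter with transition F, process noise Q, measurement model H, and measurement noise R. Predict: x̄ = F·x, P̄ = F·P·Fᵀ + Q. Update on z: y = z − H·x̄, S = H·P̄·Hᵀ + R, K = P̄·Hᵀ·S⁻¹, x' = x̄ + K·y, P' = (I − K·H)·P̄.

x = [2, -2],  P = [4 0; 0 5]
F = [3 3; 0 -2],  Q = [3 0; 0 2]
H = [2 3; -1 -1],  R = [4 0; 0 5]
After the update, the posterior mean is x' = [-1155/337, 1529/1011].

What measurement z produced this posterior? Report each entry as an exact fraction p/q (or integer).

z = [-3, 1]

x̄ = F·x = [0, 4]
P̄ = F·P·Fᵀ + Q = [84 -30; -30 22]
S = H·P̄·Hᵀ + R = [178 -84; -84 51]
K = P̄·Hᵀ·S⁻¹ = [-93/337 -510/337; 163/337 964/1011]
x' − x̄ = [-1155/337, -2515/1011] = K·y
y = (KᵀK)⁻¹·Kᵀ·(x' − x̄) = [-15, 5]
z = y + H·x̄ = [-15, 5] + [12, -4] = [-3, 1]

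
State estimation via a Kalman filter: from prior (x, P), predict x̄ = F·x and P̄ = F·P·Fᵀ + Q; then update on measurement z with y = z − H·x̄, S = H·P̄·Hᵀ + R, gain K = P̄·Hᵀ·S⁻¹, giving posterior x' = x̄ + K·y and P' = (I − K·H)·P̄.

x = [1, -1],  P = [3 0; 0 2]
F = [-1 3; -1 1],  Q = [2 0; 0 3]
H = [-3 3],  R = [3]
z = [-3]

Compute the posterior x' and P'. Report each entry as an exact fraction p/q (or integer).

x̄ = F·x = [-4, -2]
P̄ = F·P·Fᵀ + Q = [23 9; 9 8]
y = z − H·x̄ = [-9]
S = H·P̄·Hᵀ + R = [120]
K = P̄·Hᵀ·S⁻¹ = [-7/20; -1/40]
x' = x̄ + K·y = [-17/20, -71/40]
P' = (I − K·H)·P̄ = [83/10 159/20; 159/20 317/40]

x' = [-17/20, -71/40]
P' = [83/10 159/20; 159/20 317/40]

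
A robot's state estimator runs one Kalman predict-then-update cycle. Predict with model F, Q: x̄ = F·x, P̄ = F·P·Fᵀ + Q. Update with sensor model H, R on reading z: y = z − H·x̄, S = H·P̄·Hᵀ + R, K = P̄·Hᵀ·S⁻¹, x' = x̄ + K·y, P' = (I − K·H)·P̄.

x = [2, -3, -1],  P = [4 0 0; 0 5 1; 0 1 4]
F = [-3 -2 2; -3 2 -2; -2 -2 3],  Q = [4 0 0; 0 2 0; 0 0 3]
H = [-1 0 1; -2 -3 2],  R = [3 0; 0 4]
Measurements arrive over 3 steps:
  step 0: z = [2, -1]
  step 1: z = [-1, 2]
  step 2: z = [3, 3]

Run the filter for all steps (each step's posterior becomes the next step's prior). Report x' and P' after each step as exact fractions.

step 0: x̄ = F·x = [-2, -10, -1]
step 0: P̄ = F·P·Fᵀ + Q = [68 8 58; 8 66 -10; 58 -10 63]
step 0: y = z − H·x̄ = [1, -33]
step 0: S = H·P̄·Hᵀ + R = [18 84; 84 874]
step 0: K = P̄·Hᵀ·S⁻¹ = [-1261/2169 4/723; 109/241 -75/241; 505/4338 25/723]
step 0: x' = x̄ + K·y = [-5995/2169, 174/241, -8783/4338]
step 0: P' = (I − K·H)·P̄ = [135410/2169 -282/241 131627/2169; -282/241 318/241 45/241; 131627/2169 45/241 264769/4338]
step 1: x̄ = F·x = [6070/2169, 29900/2169, -8633/4338]
step 1: P̄ = F·P·Fᵀ + Q = [155132/2169 680944/2169 -122366/2169; 680944/2169 3370754/2169 -652456/2169; -122366/2169 -652456/2169 292735/4338]
step 1: y = z − H·x̄ = [16435/4338, 114811/2169]
step 1: S = H·P̄·Hᵀ + R = [1105477/4338 5092663/2169; 5092663/2169 48531188/2169]
step 1: K = P̄·Hᵀ·S⁻¹ = [-109472140/410253401 -10472916/410253401; 169649674/410253401 -125828823/410253401; 155187697/410253401 4805073/410253401]
step 1: x' = x̄ + K·y = [178997176/410253401, -362314482/410253401, 25851236/410253401]
step 1: P' = (I − K·H)·P̄ = [2793128756/410253401 -204980392/410253401 2464712336/410253401; -204980392/410253401 507071112/410253401 303968630/410253401; 2464712336/410253401 303968630/410253401 2930275427/410253401]
step 2: x̄ = F·x = [239339908/410253401, -77254292/24132553, 444188320/410253401]
step 2: P̄ = F·P·Fᵀ + Q = [6060496788/410253401 812971864/24132553 -762041042/410253401; 812971864/24132553 4077212674/24132553 -737941214/24132553; -762041042/410253401 -737941214/24132553 5940023790/410253401]
step 2: y = z − H·x̄ = [1025911791/410253401, -3118905513/410253401]
step 2: S = H·P̄·Hᵀ + R = [14755362865/410253401 106145772302/410253401; 106145772302/410253401 995939231286/410253401]
step 2: K = P̄·Hᵀ·S⁻¹ = [-1152331876966/4178539121393 -108390244800/4178539121393; 1718989668108/4178539121393 -1276863692919/4178539121393; 1532298397498/4178539121393 50828413653/4178539121393]
step 2: x' = x̄ + K·y = [4177510318/45918012323, 6915522053/45918012323, 87577398979/45918012323]
step 2: P' = (I − K·H)·P̄ = [28005064173104/4178539121393 -2160143427532/4178539121393 24548068542206/4178539121393; -2160143427532/4178539121393 5140464260108/4178539121393 2996825576792/4178539121393; 24548068542206/4178539121393 2996825576792/4178539121393 29144963734700/4178539121393]

step 0: x' = [-5995/2169, 174/241, -8783/4338], P' = [135410/2169 -282/241 131627/2169; -282/241 318/241 45/241; 131627/2169 45/241 264769/4338]
step 1: x' = [178997176/410253401, -362314482/410253401, 25851236/410253401], P' = [2793128756/410253401 -204980392/410253401 2464712336/410253401; -204980392/410253401 507071112/410253401 303968630/410253401; 2464712336/410253401 303968630/410253401 2930275427/410253401]
step 2: x' = [4177510318/45918012323, 6915522053/45918012323, 87577398979/45918012323], P' = [28005064173104/4178539121393 -2160143427532/4178539121393 24548068542206/4178539121393; -2160143427532/4178539121393 5140464260108/4178539121393 2996825576792/4178539121393; 24548068542206/4178539121393 2996825576792/4178539121393 29144963734700/4178539121393]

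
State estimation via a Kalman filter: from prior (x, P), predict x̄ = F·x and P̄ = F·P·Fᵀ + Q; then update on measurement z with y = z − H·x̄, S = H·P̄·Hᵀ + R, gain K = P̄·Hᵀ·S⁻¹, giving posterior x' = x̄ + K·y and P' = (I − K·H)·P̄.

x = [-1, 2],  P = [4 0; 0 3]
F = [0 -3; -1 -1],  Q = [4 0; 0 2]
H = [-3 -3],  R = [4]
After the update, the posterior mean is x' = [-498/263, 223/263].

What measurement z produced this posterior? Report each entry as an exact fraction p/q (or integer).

z = [3]

x̄ = F·x = [-6, -1]
P̄ = F·P·Fᵀ + Q = [31 9; 9 9]
S = H·P̄·Hᵀ + R = [526]
K = P̄·Hᵀ·S⁻¹ = [-60/263; -27/263]
x' − x̄ = [1080/263, 486/263] = K·y
y = (KᵀK)⁻¹·Kᵀ·(x' − x̄) = [-18]
z = y + H·x̄ = [-18] + [21] = [3]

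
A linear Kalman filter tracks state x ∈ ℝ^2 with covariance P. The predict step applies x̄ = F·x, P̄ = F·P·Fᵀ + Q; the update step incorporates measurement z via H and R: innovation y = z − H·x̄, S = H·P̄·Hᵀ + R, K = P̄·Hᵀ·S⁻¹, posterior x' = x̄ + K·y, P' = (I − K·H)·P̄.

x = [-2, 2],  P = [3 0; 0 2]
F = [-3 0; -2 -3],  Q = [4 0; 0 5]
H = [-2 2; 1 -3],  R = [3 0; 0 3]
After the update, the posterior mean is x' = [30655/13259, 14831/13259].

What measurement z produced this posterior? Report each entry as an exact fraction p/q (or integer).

z = [-2, -1]

x̄ = F·x = [6, -2]
P̄ = F·P·Fᵀ + Q = [31 18; 18 35]
S = H·P̄·Hᵀ + R = [123 -128; -128 241]
K = P̄·Hᵀ·S⁻¹ = [-9210/13259 -6157/13259; -2942/13259 -6349/13259]
x' − x̄ = [-48899/13259, 41349/13259] = K·y
y = (KᵀK)⁻¹·Kᵀ·(x' − x̄) = [14, -13]
z = y + H·x̄ = [14, -13] + [-16, 12] = [-2, -1]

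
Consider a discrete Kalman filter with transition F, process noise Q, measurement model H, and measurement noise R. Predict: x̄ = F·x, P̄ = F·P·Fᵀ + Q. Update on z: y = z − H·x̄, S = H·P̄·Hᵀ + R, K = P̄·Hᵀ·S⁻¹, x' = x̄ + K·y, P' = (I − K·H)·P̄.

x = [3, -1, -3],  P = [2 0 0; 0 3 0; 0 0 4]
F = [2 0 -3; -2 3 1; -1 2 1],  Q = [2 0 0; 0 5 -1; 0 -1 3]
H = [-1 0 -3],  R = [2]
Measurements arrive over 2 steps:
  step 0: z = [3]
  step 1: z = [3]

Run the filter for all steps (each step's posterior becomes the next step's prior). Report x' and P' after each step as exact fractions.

step 0: x' = [701/47, -454/47, -6], P' = [6482/141 -2710/141 -46/3; -2710/141 3179/141 20/3; -46/3 20/3 16/3]
step 1: x' = [2754552/157817, -1967926/157817, -1082569/157817], P' = [32566210/157817 -21051480/157817 -10901142/157817; -21051480/157817 15953423/157817 7095970/157817; -10901142/157817 7095970/157817 3683968/157817]

step 0: x̄ = F·x = [15, -12, -8]
step 0: P̄ = F·P·Fᵀ + Q = [46 -20 -16; -20 44 25; -16 25 21]
step 0: y = z − H·x̄ = [-6]
step 0: S = H·P̄·Hᵀ + R = [141]
step 0: K = P̄·Hᵀ·S⁻¹ = [2/141; -55/141; -1/3]
step 0: x' = x̄ + K·y = [701/47, -454/47, -6]
step 0: P' = (I − K·H)·P̄ = [6482/141 -2710/141 -46/3; -2710/141 3179/141 20/3; -46/3 20/3 16/3]
step 1: x̄ = F·x = [2248/47, -3046/47, -1891/47]
step 1: P̄ = F·P·Fᵀ + Q = [58922/141 -23400/47 -14170/47; -23400/47 34268/47 20935/47; -14170/47 20935/47 13099/47]
step 1: y = z − H·x̄ = [-3284/47]
step 1: S = H·P̄·Hᵀ + R = [157817/141]
step 1: K = P̄·Hᵀ·S⁻¹ = [68608/157817; -118215/157817; -75381/157817]
step 1: x' = x̄ + K·y = [2754552/157817, -1967926/157817, -1082569/157817]
step 1: P' = (I − K·H)·P̄ = [32566210/157817 -21051480/157817 -10901142/157817; -21051480/157817 15953423/157817 7095970/157817; -10901142/157817 7095970/157817 3683968/157817]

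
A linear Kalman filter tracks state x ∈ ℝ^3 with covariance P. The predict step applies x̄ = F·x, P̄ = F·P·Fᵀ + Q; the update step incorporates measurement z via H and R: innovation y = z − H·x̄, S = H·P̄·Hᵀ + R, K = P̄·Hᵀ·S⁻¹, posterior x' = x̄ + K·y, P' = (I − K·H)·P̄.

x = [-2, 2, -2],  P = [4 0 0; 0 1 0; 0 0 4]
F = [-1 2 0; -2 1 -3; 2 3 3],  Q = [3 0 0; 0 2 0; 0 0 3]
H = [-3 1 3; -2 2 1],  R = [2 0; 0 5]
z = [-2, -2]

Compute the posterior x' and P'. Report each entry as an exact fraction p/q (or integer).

x̄ = F·x = [6, 12, -4]
P̄ = F·P·Fᵀ + Q = [11 10 -2; 10 55 -49; -2 -49 64]
y = z − H·x̄ = [16, -10]
S = H·P̄·Hᵀ + R = [414 -37; -37 65]
K = P̄·Hᵀ·S⁻¹ = [-2033/25541 -2729/25541; -6413/25541 12460/25541; 8575/25541 -6907/25541]
x' = x̄ + K·y = [148008/25541, 79284/25541, 104106/25541]
P' = (I − K·H)·P̄ = [211078/25541 119273/25541 169965/25541; 119273/25541 111509/25541 77828/25541; 169965/25541 77828/25541 149739/25541]

x' = [148008/25541, 79284/25541, 104106/25541]
P' = [211078/25541 119273/25541 169965/25541; 119273/25541 111509/25541 77828/25541; 169965/25541 77828/25541 149739/25541]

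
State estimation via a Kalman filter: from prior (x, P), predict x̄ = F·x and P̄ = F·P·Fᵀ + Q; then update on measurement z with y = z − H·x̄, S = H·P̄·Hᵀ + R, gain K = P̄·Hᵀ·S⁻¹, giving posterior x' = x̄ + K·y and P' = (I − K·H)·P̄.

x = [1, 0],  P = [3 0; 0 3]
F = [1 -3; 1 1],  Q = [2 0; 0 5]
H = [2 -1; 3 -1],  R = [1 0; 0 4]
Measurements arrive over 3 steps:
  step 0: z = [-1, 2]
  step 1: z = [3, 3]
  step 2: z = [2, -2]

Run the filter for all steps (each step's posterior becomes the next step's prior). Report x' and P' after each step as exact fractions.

step 0: x' = [1379/1307, 3387/1307], P' = [1708/1307 3452/1307; 3452/1307 7944/1307]
step 1: x' = [407436/493163, -533329/493163], P' = [1864754/2465815 3501414/2465815; 3501414/2465815 8314014/2465815]
step 2: x' = [1131716957/2693010563, -154100991/2693010563], P' = [2034859834/2693010563 3822967742/2693010563; 3822967742/2693010563 9080061334/2693010563]

step 0: x̄ = F·x = [1, 1]
step 0: P̄ = F·P·Fᵀ + Q = [32 -6; -6 11]
step 0: y = z − H·x̄ = [-2, 0]
step 0: S = H·P̄·Hᵀ + R = [164 233; 233 339]
step 0: K = P̄·Hᵀ·S⁻¹ = [-36/1307 418/1307; -1040/1307 603/1307]
step 0: x' = x̄ + K·y = [1379/1307, 3387/1307]
step 0: P' = (I − K·H)·P̄ = [1708/1307 3452/1307; 3452/1307 7944/1307]
step 1: x̄ = F·x = [-8782/1307, 4766/1307]
step 1: P̄ = F·P·Fᵀ + Q = [55106/1307 -29028/1307; -29028/1307 23091/1307]
step 1: y = z − H·x̄ = [26251/1307, 35033/1307]
step 1: S = H·P̄·Hᵀ + R = [360934/1307 498867/1307; 498867/1307 698441/1307]
step 1: K = P̄·Hᵀ·S⁻¹ = [228094/2465815 523212/2465815; -1311186/2465815 547557/2465815]
step 1: x' = x̄ + K·y = [407436/493163, -533329/493163]
step 1: P' = (I − K·H)·P̄ = [1864754/2465815 3501414/2465815; 3501414/2465815 8314014/2465815]
step 2: x̄ = F·x = [182493/44833, -125893/493163]
step 2: P̄ = F·P·Fᵀ + Q = [5510366/224165 -2734556/224165; -2734556/224165 29510671/2465815]
step 2: y = z − H·x̄ = [-3154413/493163, -7134488/493163]
step 2: S = H·P̄·Hᵀ + R = [394753054/2465815 543595407/2465815; 543595407/2465815 765380861/2465815]
step 2: K = P̄·Hᵀ·S⁻¹ = [246751926/2693010563 570402940/2693010563; -1434125850/2693010563 597210473/2693010563]
step 2: x' = x̄ + K·y = [1131716957/2693010563, -154100991/2693010563]
step 2: P' = (I − K·H)·P̄ = [2034859834/2693010563 3822967742/2693010563; 3822967742/2693010563 9080061334/2693010563]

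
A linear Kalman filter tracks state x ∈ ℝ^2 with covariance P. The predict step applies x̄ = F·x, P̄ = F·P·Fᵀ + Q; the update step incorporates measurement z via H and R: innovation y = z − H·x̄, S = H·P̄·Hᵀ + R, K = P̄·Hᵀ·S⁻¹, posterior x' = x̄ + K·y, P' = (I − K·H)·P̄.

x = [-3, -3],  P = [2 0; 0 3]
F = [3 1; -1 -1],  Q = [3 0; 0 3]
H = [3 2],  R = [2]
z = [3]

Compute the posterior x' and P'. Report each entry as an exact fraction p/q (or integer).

x̄ = F·x = [-12, 6]
P̄ = F·P·Fᵀ + Q = [24 -9; -9 8]
y = z − H·x̄ = [27]
S = H·P̄·Hᵀ + R = [142]
K = P̄·Hᵀ·S⁻¹ = [27/71; -11/142]
x' = x̄ + K·y = [-123/71, 555/142]
P' = (I − K·H)·P̄ = [246/71 -342/71; -342/71 1015/142]

x' = [-123/71, 555/142]
P' = [246/71 -342/71; -342/71 1015/142]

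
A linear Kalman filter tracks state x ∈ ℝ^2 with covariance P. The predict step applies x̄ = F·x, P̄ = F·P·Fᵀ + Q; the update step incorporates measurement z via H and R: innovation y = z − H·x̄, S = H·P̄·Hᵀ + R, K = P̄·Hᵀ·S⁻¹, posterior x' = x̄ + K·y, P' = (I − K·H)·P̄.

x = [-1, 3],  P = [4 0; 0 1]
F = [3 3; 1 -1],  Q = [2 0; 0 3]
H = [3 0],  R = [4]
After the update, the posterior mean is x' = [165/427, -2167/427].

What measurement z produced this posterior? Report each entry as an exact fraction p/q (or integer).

z = [1]

x̄ = F·x = [6, -4]
P̄ = F·P·Fᵀ + Q = [47 9; 9 8]
S = H·P̄·Hᵀ + R = [427]
K = P̄·Hᵀ·S⁻¹ = [141/427; 27/427]
x' − x̄ = [-2397/427, -459/427] = K·y
y = (KᵀK)⁻¹·Kᵀ·(x' − x̄) = [-17]
z = y + H·x̄ = [-17] + [18] = [1]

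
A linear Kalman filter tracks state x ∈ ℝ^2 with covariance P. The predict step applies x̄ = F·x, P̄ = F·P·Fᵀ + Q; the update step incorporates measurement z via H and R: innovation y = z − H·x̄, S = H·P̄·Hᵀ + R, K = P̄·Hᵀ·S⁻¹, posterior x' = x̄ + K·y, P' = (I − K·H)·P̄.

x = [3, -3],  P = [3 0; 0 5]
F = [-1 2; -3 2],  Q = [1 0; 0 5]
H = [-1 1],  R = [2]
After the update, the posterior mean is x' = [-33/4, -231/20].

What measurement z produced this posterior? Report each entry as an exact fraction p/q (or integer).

x̄ = F·x = [-9, -15]
P̄ = F·P·Fᵀ + Q = [24 29; 29 52]
S = H·P̄·Hᵀ + R = [20]
K = P̄·Hᵀ·S⁻¹ = [1/4; 23/20]
x' − x̄ = [3/4, 69/20] = K·y
y = (KᵀK)⁻¹·Kᵀ·(x' − x̄) = [3]
z = y + H·x̄ = [3] + [-6] = [-3]

z = [-3]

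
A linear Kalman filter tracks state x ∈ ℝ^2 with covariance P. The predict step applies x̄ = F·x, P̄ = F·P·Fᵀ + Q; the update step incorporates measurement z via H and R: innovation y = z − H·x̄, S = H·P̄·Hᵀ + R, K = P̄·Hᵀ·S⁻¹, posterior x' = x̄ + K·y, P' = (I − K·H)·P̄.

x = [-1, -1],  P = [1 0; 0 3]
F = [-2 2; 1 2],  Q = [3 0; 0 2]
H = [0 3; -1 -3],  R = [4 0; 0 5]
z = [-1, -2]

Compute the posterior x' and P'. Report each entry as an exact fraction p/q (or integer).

x̄ = F·x = [0, -3]
P̄ = F·P·Fᵀ + Q = [19 10; 10 15]
y = z − H·x̄ = [8, -11]
S = H·P̄·Hᵀ + R = [139 -165; -165 219]
K = P̄·Hᵀ·S⁻¹ = [-505/1072 -1861/3216; 65/268 -55/804]
x' = x̄ + K·y = [8351/3216, -247/804]
P' = (I − K·H)·P̄ = [15365/3216 -505/804; -505/804 65/201]

x' = [8351/3216, -247/804]
P' = [15365/3216 -505/804; -505/804 65/201]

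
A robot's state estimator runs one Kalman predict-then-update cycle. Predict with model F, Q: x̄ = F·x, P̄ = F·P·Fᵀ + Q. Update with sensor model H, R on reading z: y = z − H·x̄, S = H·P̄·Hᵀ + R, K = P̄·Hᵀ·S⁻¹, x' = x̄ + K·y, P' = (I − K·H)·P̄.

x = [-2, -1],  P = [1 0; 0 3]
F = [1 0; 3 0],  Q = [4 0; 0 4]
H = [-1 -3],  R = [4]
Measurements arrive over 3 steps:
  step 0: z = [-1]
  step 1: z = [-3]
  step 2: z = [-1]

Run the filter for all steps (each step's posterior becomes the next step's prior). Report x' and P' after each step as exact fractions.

step 0: x' = [1/24, 1/8], P' = [131/36 -13/12; -13/12 3/4]
step 1: x' = [1092/3671, 3276/3671], P' = [13361/3671 -3969/3671; -3969/3671 2777/3671]
step 2: x' = [76331/748812, 76331/249604], P' = [1362691/374406 -134933/124802; -134933/124802 94409/124802]

step 0: x̄ = F·x = [-2, -6]
step 0: P̄ = F·P·Fᵀ + Q = [5 3; 3 13]
step 0: y = z − H·x̄ = [-21]
step 0: S = H·P̄·Hᵀ + R = [144]
step 0: K = P̄·Hᵀ·S⁻¹ = [-7/72; -7/24]
step 0: x' = x̄ + K·y = [1/24, 1/8]
step 0: P' = (I − K·H)·P̄ = [131/36 -13/12; -13/12 3/4]
step 1: x̄ = F·x = [1/24, 1/8]
step 1: P̄ = F·P·Fᵀ + Q = [275/36 131/12; 131/12 147/4]
step 1: y = z − H·x̄ = [-31/12]
step 1: S = H·P̄·Hᵀ + R = [3671/9]
step 1: K = P̄·Hᵀ·S⁻¹ = [-727/7342; -2181/7342]
step 1: x' = x̄ + K·y = [1092/3671, 3276/3671]
step 1: P' = (I − K·H)·P̄ = [13361/3671 -3969/3671; -3969/3671 2777/3671]
step 2: x̄ = F·x = [1092/3671, 3276/3671]
step 2: P̄ = F·P·Fᵀ + Q = [28045/3671 40083/3671; 40083/3671 134933/3671]
step 2: y = z − H·x̄ = [7249/3671]
step 2: S = H·P̄·Hᵀ + R = [1497624/3671]
step 2: K = P̄·Hᵀ·S⁻¹ = [-74147/748812; -74147/249604]
step 2: x' = x̄ + K·y = [76331/748812, 76331/249604]
step 2: P' = (I − K·H)·P̄ = [1362691/374406 -134933/124802; -134933/124802 94409/124802]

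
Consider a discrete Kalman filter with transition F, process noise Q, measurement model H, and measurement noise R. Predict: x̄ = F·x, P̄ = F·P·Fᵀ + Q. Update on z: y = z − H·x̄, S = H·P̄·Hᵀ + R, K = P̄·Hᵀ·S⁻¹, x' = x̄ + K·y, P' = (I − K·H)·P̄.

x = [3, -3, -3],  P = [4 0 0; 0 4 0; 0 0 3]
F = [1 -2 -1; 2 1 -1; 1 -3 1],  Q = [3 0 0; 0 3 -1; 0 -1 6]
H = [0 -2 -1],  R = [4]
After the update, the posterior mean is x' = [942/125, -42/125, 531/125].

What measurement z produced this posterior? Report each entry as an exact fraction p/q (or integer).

z = [-3]

x̄ = F·x = [12, 6, 9]
P̄ = F·P·Fᵀ + Q = [26 3 25; 3 26 -8; 25 -8 49]
S = H·P̄·Hᵀ + R = [125]
K = P̄·Hᵀ·S⁻¹ = [-31/125; -44/125; -33/125]
x' − x̄ = [-558/125, -792/125, -594/125] = K·y
y = (KᵀK)⁻¹·Kᵀ·(x' − x̄) = [18]
z = y + H·x̄ = [18] + [-21] = [-3]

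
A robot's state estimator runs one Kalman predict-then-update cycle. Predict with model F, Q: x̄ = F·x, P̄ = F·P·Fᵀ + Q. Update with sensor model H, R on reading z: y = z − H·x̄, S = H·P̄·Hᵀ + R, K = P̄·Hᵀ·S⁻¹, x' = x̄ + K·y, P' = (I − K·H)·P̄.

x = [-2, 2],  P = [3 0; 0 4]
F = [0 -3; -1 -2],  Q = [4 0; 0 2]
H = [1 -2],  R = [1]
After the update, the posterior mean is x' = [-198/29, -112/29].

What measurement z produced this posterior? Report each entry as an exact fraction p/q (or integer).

z = [1]

x̄ = F·x = [-6, -2]
P̄ = F·P·Fᵀ + Q = [40 24; 24 21]
S = H·P̄·Hᵀ + R = [29]
K = P̄·Hᵀ·S⁻¹ = [-8/29; -18/29]
x' − x̄ = [-24/29, -54/29] = K·y
y = (KᵀK)⁻¹·Kᵀ·(x' − x̄) = [3]
z = y + H·x̄ = [3] + [-2] = [1]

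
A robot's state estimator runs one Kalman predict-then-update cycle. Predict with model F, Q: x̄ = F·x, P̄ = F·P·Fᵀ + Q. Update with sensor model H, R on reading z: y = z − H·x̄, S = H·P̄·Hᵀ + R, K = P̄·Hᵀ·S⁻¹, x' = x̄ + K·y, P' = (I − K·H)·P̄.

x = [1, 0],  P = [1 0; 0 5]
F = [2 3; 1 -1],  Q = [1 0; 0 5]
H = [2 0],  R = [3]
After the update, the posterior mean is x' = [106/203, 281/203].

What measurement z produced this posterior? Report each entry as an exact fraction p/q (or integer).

z = [1]

x̄ = F·x = [2, 1]
P̄ = F·P·Fᵀ + Q = [50 -13; -13 11]
S = H·P̄·Hᵀ + R = [203]
K = P̄·Hᵀ·S⁻¹ = [100/203; -26/203]
x' − x̄ = [-300/203, 78/203] = K·y
y = (KᵀK)⁻¹·Kᵀ·(x' − x̄) = [-3]
z = y + H·x̄ = [-3] + [4] = [1]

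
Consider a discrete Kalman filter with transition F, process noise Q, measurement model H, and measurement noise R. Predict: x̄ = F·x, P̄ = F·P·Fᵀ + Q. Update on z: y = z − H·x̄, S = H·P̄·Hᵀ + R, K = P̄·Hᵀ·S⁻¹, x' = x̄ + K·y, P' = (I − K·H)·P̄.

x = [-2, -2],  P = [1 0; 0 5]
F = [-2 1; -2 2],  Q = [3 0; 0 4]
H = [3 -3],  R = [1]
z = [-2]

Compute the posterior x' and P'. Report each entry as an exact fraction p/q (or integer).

x̄ = F·x = [2, 0]
P̄ = F·P·Fᵀ + Q = [12 14; 14 28]
y = z − H·x̄ = [-8]
S = H·P̄·Hᵀ + R = [109]
K = P̄·Hᵀ·S⁻¹ = [-6/109; -42/109]
x' = x̄ + K·y = [266/109, 336/109]
P' = (I − K·H)·P̄ = [1272/109 1274/109; 1274/109 1288/109]

x' = [266/109, 336/109]
P' = [1272/109 1274/109; 1274/109 1288/109]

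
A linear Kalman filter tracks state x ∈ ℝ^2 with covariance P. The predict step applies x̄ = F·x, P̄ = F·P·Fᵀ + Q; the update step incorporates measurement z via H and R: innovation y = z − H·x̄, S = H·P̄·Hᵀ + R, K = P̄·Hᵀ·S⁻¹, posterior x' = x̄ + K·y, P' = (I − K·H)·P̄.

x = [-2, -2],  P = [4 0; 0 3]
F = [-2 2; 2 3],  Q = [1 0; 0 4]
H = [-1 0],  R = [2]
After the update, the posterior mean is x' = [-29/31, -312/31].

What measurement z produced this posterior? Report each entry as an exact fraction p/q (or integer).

x̄ = F·x = [0, -10]
P̄ = F·P·Fᵀ + Q = [29 2; 2 47]
S = H·P̄·Hᵀ + R = [31]
K = P̄·Hᵀ·S⁻¹ = [-29/31; -2/31]
x' − x̄ = [-29/31, -2/31] = K·y
y = (KᵀK)⁻¹·Kᵀ·(x' − x̄) = [1]
z = y + H·x̄ = [1] + [0] = [1]

z = [1]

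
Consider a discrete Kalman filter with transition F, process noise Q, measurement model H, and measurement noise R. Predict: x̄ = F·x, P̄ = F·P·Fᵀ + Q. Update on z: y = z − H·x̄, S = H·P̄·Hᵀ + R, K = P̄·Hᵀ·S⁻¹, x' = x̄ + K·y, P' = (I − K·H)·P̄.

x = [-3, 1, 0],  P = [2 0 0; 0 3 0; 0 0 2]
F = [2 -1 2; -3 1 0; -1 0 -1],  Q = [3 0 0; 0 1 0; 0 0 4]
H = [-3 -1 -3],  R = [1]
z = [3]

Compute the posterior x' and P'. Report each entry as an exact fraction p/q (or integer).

x̄ = F·x = [-7, 10, 3]
P̄ = F·P·Fᵀ + Q = [22 -15 -8; -15 22 6; -8 6 8]
y = z − H·x̄ = [1]
S = H·P̄·Hᵀ + R = [95]
K = P̄·Hᵀ·S⁻¹ = [-27/95; 1/19; -6/95]
x' = x̄ + K·y = [-692/95, 191/19, 279/95]
P' = (I − K·H)·P̄ = [1361/95 -258/19 -922/95; -258/19 413/19 120/19; -922/95 120/19 724/95]

x' = [-692/95, 191/19, 279/95]
P' = [1361/95 -258/19 -922/95; -258/19 413/19 120/19; -922/95 120/19 724/95]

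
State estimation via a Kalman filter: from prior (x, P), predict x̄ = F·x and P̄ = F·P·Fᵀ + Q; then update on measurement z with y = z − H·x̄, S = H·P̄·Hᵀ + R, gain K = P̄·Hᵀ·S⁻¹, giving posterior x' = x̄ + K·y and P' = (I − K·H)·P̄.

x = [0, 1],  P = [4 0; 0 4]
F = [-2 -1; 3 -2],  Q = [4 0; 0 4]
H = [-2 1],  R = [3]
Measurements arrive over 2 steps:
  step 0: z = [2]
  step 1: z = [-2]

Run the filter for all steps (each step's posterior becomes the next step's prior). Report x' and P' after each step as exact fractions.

step 0: x' = [-347/219, -262/219], P' = [1160/219 2128/219; 2128/219 4520/219]
step 1: x' = [-28884/61877, -187495/61877], P' = [301708/61877 504752/61877; 504752/61877 995836/61877]

step 0: x̄ = F·x = [-1, -2]
step 0: P̄ = F·P·Fᵀ + Q = [24 -16; -16 56]
step 0: y = z − H·x̄ = [2]
step 0: S = H·P̄·Hᵀ + R = [219]
step 0: K = P̄·Hᵀ·S⁻¹ = [-64/219; 88/219]
step 0: x' = x̄ + K·y = [-347/219, -262/219]
step 0: P' = (I − K·H)·P̄ = [1160/219 2128/219; 2128/219 4520/219]
step 1: x̄ = F·x = [956/219, -517/219]
step 1: P̄ = F·P·Fᵀ + Q = [18548/219 4208/219; 4208/219 3860/219]
step 1: y = z − H·x̄ = [1991/219]
step 1: S = H·P̄·Hᵀ + R = [61877/219]
step 1: K = P̄·Hᵀ·S⁻¹ = [-32888/61877; -4556/61877]
step 1: x' = x̄ + K·y = [-28884/61877, -187495/61877]
step 1: P' = (I − K·H)·P̄ = [301708/61877 504752/61877; 504752/61877 995836/61877]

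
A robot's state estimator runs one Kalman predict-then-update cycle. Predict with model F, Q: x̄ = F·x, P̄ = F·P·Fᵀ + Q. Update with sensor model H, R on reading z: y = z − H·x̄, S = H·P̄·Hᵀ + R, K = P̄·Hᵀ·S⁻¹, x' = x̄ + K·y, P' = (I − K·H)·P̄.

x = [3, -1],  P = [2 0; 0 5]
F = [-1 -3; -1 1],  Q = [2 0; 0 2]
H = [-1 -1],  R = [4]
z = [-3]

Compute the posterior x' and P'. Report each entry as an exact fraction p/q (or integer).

x' = [7, -43/9]
P' = [13 -9; -9 77/9]

x̄ = F·x = [0, -4]
P̄ = F·P·Fᵀ + Q = [49 -13; -13 9]
y = z − H·x̄ = [-7]
S = H·P̄·Hᵀ + R = [36]
K = P̄·Hᵀ·S⁻¹ = [-1; 1/9]
x' = x̄ + K·y = [7, -43/9]
P' = (I − K·H)·P̄ = [13 -9; -9 77/9]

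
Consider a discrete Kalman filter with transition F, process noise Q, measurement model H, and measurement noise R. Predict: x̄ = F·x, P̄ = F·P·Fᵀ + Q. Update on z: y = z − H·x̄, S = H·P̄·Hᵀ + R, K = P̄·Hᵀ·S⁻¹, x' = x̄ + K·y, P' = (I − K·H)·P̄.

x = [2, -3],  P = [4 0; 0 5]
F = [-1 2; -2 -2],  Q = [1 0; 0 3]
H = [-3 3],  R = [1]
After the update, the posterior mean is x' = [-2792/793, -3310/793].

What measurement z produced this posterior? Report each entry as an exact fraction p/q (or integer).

x̄ = F·x = [-8, 2]
P̄ = F·P·Fᵀ + Q = [25 -12; -12 39]
S = H·P̄·Hᵀ + R = [793]
K = P̄·Hᵀ·S⁻¹ = [-111/793; 153/793]
x' − x̄ = [3552/793, -4896/793] = K·y
y = (KᵀK)⁻¹·Kᵀ·(x' − x̄) = [-32]
z = y + H·x̄ = [-32] + [30] = [-2]

z = [-2]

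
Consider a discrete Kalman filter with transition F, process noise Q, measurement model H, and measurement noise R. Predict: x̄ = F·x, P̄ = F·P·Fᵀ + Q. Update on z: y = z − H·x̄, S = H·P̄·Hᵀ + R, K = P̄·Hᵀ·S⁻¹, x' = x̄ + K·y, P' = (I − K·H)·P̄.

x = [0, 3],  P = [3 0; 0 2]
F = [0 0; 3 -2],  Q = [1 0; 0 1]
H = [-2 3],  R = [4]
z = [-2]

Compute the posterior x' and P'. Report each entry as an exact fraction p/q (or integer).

x' = [-8/83, -66/83]
P' = [82/83 54/83; 54/83 72/83]

x̄ = F·x = [0, -6]
P̄ = F·P·Fᵀ + Q = [1 0; 0 36]
y = z − H·x̄ = [16]
S = H·P̄·Hᵀ + R = [332]
K = P̄·Hᵀ·S⁻¹ = [-1/166; 27/83]
x' = x̄ + K·y = [-8/83, -66/83]
P' = (I − K·H)·P̄ = [82/83 54/83; 54/83 72/83]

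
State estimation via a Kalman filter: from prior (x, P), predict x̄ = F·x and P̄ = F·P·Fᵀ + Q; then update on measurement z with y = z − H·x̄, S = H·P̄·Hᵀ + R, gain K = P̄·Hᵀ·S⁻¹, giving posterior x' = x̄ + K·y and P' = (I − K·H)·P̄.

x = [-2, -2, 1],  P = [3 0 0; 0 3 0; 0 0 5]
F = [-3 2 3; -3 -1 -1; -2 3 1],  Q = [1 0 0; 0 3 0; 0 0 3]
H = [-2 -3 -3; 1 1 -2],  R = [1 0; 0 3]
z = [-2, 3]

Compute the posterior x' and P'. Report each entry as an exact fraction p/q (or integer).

x' = [160146/196411, 181123/196411, -155914/196411]
P' = [4376409/196411 -3405828/196411 500157/196411; -3405828/196411 2723786/196411 -447986/196411; 500157/196411 -447986/196411 123155/196411]

x̄ = F·x = [5, 7, -1]
P̄ = F·P·Fᵀ + Q = [85 6 51; 6 38 4; 51 4 47]
y = z − H·x̄ = [26, -11]
S = H·P̄·Hᵀ + R = [1862 31; 31 106]
K = P̄·Hᵀ·S⁻¹ = [-35805/196411 -9911/196411; -15744/196411 71310/196411; -25821/196411 -64713/196411]
x' = x̄ + K·y = [160146/196411, 181123/196411, -155914/196411]
P' = (I − K·H)·P̄ = [4376409/196411 -3405828/196411 500157/196411; -3405828/196411 2723786/196411 -447986/196411; 500157/196411 -447986/196411 123155/196411]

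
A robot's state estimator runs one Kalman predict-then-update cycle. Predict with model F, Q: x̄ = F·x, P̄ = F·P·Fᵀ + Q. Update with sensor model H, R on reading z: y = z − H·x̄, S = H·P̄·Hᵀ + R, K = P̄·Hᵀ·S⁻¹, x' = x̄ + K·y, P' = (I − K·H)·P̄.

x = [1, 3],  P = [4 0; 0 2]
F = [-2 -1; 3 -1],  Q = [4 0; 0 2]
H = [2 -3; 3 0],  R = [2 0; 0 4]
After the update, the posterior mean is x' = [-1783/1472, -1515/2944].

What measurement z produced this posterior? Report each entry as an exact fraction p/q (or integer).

z = [-1, -3]

x̄ = F·x = [-5, 0]
P̄ = F·P·Fᵀ + Q = [22 -22; -22 40]
S = H·P̄·Hᵀ + R = [714 330; 330 202]
K = P̄·Hᵀ·S⁻¹ = [55/4416 451/1472; -2837/8832 583/2944]
x' − x̄ = [5577/1472, -1515/2944] = K·y
y = (KᵀK)⁻¹·Kᵀ·(x' − x̄) = [9, 12]
z = y + H·x̄ = [9, 12] + [-10, -15] = [-1, -3]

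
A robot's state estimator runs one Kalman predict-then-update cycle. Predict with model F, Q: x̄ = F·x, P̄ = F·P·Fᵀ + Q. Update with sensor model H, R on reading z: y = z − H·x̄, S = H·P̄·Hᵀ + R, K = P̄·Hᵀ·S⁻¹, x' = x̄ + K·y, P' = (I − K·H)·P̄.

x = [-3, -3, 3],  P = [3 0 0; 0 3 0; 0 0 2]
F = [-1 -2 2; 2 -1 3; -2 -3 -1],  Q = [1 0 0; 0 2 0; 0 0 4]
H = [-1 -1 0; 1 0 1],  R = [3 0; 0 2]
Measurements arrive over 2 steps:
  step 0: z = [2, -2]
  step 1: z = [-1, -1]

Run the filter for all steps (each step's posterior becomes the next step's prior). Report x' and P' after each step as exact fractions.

step 0: x̄ = F·x = [15, 6, 12]
step 0: P̄ = F·P·Fᵀ + Q = [24 12 20; 12 35 -9; 20 -9 45]
step 0: y = z − H·x̄ = [23, -29]
step 0: S = H·P̄·Hᵀ + R = [86 -47; -47 111]
step 0: K = P̄·Hᵀ·S⁻¹ = [-1928/7337 2092/7337; -5076/7337 -1951/7337; 1834/7337 5073/7337]
step 0: x' = x̄ + K·y = [5043/7337, -16147/7337, -16891/7337]
step 0: P' = (I − K·H)·P̄ = [14632/7337 -8848/7337 -10448/7337; -8848/7337 24076/7337 4946/7337; -10448/7337 4946/7337 20594/7337]
step 1: x̄ = F·x = [-6531/7337, -24440/7337, 2402/319]
step 1: P̄ = F·P·Fᵀ + Q = [167481/7337 118980/7337 3572/319; 118980/7337 162964/7337 1362/319; 3572/319 1362/319 8994/319]
step 1: y = z − H·x̄ = [-38308/7337, -56052/7337]
step 1: S = H·P̄·Hᵀ + R = [590416/7337 -399943/7337; -399943/7337 553329/7337]
step 1: K = P̄·Hᵀ·S⁻¹ = [-7995994/22725895 4473437/22725895; -13069914/22725895 -3273608/22725895; 7196108/22725895 17071626/22725895]
step 1: x' = x̄ + K·y = [-12656041/22725895, 17548544/22725895, 3127642/22725895]
step 1: P' = (I − K·H)·P̄ = [54365516/22725895 -30377534/22725895 -45418642/22725895; -30377534/22725895 69587276/22725895 23830318/22725895; -45418642/22725895 23830318/22725895 79561894/22725895]

step 0: x' = [5043/7337, -16147/7337, -16891/7337], P' = [14632/7337 -8848/7337 -10448/7337; -8848/7337 24076/7337 4946/7337; -10448/7337 4946/7337 20594/7337]
step 1: x' = [-12656041/22725895, 17548544/22725895, 3127642/22725895], P' = [54365516/22725895 -30377534/22725895 -45418642/22725895; -30377534/22725895 69587276/22725895 23830318/22725895; -45418642/22725895 23830318/22725895 79561894/22725895]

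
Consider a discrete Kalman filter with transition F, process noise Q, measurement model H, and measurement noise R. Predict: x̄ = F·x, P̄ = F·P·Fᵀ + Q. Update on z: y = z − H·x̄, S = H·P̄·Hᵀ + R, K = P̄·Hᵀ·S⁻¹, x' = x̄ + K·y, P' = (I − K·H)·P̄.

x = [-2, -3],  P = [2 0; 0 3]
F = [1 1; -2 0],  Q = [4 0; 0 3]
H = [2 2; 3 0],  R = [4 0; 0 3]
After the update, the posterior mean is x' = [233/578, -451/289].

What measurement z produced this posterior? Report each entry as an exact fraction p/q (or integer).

z = [-3, 2]

x̄ = F·x = [-5, 4]
P̄ = F·P·Fᵀ + Q = [9 -4; -4 11]
S = H·P̄·Hᵀ + R = [52 30; 30 84]
K = P̄·Hᵀ·S⁻¹ = [5/578 92/289; 128/289 -87/289]
x' − x̄ = [3123/578, -1607/289] = K·y
y = (KᵀK)⁻¹·Kᵀ·(x' − x̄) = [-1, 17]
z = y + H·x̄ = [-1, 17] + [-2, -15] = [-3, 2]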